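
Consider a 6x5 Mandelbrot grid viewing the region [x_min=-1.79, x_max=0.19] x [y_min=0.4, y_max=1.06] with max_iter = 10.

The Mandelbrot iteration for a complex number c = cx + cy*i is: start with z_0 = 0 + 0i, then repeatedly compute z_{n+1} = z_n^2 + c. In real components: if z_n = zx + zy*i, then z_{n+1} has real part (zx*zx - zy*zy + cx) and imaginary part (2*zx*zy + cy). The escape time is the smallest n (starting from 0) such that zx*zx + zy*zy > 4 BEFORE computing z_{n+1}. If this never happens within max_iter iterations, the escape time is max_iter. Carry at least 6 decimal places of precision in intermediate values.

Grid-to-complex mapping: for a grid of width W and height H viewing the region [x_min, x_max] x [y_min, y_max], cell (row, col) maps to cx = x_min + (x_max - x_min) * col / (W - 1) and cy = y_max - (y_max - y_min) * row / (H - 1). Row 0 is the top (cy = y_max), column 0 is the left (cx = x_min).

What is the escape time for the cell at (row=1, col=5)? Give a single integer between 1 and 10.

Answer: 4

Derivation:
z_0 = 0 + 0i, c = 0.1900 + 0.8950i
Iter 1: z = 0.1900 + 0.8950i, |z|^2 = 0.8371
Iter 2: z = -0.5749 + 1.2351i, |z|^2 = 1.8560
Iter 3: z = -1.0049 + -0.5252i, |z|^2 = 1.2857
Iter 4: z = 0.9241 + 1.9505i, |z|^2 = 4.6585
Escaped at iteration 4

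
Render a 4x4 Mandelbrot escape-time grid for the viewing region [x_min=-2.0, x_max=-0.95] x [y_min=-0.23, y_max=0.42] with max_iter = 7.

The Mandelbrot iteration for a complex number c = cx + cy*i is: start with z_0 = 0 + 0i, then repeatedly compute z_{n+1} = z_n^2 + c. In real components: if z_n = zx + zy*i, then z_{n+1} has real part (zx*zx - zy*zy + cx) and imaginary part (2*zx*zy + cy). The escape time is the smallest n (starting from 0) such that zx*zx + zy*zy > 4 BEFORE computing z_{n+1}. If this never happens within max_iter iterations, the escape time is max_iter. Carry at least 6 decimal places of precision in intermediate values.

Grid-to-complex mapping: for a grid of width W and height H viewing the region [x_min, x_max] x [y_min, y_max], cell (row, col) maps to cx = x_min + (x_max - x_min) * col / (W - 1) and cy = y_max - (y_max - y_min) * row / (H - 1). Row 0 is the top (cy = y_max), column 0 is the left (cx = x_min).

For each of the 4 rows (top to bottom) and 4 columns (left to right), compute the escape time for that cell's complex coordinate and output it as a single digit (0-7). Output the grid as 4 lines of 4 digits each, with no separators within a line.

Answer: 1376
1477
1777
1477

Derivation:
(row=0, col=0): c = -2.0000 + 0.4200i → escape time 1
(row=0, col=1): c = -1.6500 + 0.4200i → escape time 3
(row=0, col=2): c = -1.3000 + 0.4200i → escape time 7
(row=0, col=3): c = -0.9500 + 0.4200i → escape time 6
(row=1, col=0): c = -2.0000 + 0.2033i → escape time 1
(row=1, col=1): c = -1.6500 + 0.2033i → escape time 4
(row=1, col=2): c = -1.3000 + 0.2033i → escape time 7
(row=1, col=3): c = -0.9500 + 0.2033i → escape time 7
(row=2, col=0): c = -2.0000 + -0.0133i → escape time 1
(row=2, col=1): c = -1.6500 + -0.0133i → escape time 7
(row=2, col=2): c = -1.3000 + -0.0133i → escape time 7
(row=2, col=3): c = -0.9500 + -0.0133i → escape time 7
(row=3, col=0): c = -2.0000 + -0.2300i → escape time 1
(row=3, col=1): c = -1.6500 + -0.2300i → escape time 4
(row=3, col=2): c = -1.3000 + -0.2300i → escape time 7
(row=3, col=3): c = -0.9500 + -0.2300i → escape time 7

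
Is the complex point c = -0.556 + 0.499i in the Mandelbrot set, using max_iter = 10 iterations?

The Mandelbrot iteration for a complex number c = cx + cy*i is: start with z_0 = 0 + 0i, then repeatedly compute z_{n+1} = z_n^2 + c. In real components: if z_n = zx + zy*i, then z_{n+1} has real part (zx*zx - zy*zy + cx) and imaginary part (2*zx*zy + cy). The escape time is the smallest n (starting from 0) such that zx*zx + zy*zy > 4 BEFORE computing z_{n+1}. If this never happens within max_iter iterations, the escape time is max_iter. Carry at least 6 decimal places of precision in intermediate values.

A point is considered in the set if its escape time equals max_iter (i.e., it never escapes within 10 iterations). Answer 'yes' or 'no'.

Answer: yes

Derivation:
z_0 = 0 + 0i, c = -0.5560 + 0.4990i
Iter 1: z = -0.5560 + 0.4990i, |z|^2 = 0.5581
Iter 2: z = -0.4959 + -0.0559i, |z|^2 = 0.2490
Iter 3: z = -0.3132 + 0.5544i, |z|^2 = 0.4055
Iter 4: z = -0.7653 + 0.1517i, |z|^2 = 0.6086
Iter 5: z = 0.0066 + 0.2669i, |z|^2 = 0.0713
Iter 6: z = -0.6272 + 0.5025i, |z|^2 = 0.6459
Iter 7: z = -0.4152 + -0.1314i, |z|^2 = 0.1896
Iter 8: z = -0.4009 + 0.6081i, |z|^2 = 0.5305
Iter 9: z = -0.7651 + 0.0115i, |z|^2 = 0.5855
Did not escape in 10 iterations → in set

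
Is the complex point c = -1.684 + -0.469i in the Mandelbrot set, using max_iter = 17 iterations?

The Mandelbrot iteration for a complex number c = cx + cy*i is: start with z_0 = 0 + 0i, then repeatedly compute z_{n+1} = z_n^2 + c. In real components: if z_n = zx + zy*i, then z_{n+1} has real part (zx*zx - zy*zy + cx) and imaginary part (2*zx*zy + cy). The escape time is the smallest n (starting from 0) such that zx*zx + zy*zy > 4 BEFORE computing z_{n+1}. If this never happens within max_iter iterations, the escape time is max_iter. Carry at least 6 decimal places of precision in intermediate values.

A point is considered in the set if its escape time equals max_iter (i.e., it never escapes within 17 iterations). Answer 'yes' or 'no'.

Answer: no

Derivation:
z_0 = 0 + 0i, c = -1.6840 + -0.4690i
Iter 1: z = -1.6840 + -0.4690i, |z|^2 = 3.0558
Iter 2: z = 0.9319 + 1.1106i, |z|^2 = 2.1018
Iter 3: z = -2.0490 + 1.6009i, |z|^2 = 6.7613
Escaped at iteration 3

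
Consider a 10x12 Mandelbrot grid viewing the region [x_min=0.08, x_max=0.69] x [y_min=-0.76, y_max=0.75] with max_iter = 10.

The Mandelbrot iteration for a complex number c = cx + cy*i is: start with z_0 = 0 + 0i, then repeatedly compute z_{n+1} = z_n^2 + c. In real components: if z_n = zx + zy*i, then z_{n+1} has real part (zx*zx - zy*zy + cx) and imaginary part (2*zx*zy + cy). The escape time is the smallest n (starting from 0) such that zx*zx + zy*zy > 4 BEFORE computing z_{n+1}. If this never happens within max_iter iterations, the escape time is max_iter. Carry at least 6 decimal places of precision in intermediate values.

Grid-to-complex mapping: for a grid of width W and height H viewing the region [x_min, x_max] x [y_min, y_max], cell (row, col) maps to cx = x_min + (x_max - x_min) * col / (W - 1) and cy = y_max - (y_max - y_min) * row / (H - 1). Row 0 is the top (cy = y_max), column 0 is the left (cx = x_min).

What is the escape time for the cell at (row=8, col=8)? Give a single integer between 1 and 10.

z_0 = 0 + 0i, c = 0.6222 + -0.3482i
Iter 1: z = 0.6222 + -0.3482i, |z|^2 = 0.5084
Iter 2: z = 0.8882 + -0.7815i, |z|^2 = 1.3995
Iter 3: z = 0.8003 + -1.7363i, |z|^2 = 3.6553
Iter 4: z = -1.7520 + -3.1275i, |z|^2 = 12.8506
Escaped at iteration 4

Answer: 4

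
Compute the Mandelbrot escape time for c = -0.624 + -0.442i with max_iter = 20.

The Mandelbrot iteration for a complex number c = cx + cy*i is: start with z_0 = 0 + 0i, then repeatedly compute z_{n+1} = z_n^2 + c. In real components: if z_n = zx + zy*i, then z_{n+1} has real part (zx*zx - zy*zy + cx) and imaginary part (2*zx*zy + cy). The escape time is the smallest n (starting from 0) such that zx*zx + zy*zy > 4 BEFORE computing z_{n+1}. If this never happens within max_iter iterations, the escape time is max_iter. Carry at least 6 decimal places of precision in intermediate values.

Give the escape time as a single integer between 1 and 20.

z_0 = 0 + 0i, c = -0.6240 + -0.4420i
Iter 1: z = -0.6240 + -0.4420i, |z|^2 = 0.5847
Iter 2: z = -0.4300 + 0.1096i, |z|^2 = 0.1969
Iter 3: z = -0.4511 + -0.5363i, |z|^2 = 0.4911
Iter 4: z = -0.7081 + 0.0418i, |z|^2 = 0.5031
Iter 5: z = -0.1244 + -0.5013i, |z|^2 = 0.2667
Iter 6: z = -0.8598 + -0.3173i, |z|^2 = 0.8399
Iter 7: z = 0.0146 + 0.1036i, |z|^2 = 0.0109
Iter 8: z = -0.6345 + -0.4390i, |z|^2 = 0.5953
Iter 9: z = -0.4141 + 0.1151i, |z|^2 = 0.1847
Iter 10: z = -0.4658 + -0.5373i, |z|^2 = 0.5057
Iter 11: z = -0.6958 + 0.0585i, |z|^2 = 0.4875
Iter 12: z = -0.1434 + -0.5235i, |z|^2 = 0.2946
Iter 13: z = -0.8775 + -0.2919i, |z|^2 = 0.8552
Iter 14: z = 0.0607 + 0.0703i, |z|^2 = 0.0086
Iter 15: z = -0.6253 + -0.4335i, |z|^2 = 0.5788
Iter 16: z = -0.4209 + 0.1001i, |z|^2 = 0.1872
Iter 17: z = -0.4568 + -0.5262i, |z|^2 = 0.4856
Iter 18: z = -0.6922 + 0.0388i, |z|^2 = 0.4807
Iter 19: z = -0.1463 + -0.4957i, |z|^2 = 0.2671

Answer: 20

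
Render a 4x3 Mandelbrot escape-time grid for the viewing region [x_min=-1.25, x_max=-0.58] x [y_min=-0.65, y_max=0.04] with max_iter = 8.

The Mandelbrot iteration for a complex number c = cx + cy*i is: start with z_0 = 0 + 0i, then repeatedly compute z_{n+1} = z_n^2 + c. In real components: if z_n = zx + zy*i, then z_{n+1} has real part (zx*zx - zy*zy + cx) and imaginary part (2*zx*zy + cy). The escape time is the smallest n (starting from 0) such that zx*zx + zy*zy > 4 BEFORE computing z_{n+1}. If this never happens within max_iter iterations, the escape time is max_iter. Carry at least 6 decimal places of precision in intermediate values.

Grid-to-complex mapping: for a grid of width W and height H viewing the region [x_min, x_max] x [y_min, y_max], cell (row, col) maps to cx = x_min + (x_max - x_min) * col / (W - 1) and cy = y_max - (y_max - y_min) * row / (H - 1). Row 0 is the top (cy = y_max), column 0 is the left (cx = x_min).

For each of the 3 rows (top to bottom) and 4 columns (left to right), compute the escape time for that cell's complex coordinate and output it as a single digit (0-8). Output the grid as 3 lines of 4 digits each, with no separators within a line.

Answer: 8888
8888
3458

Derivation:
(row=0, col=0): c = -1.2500 + 0.0400i → escape time 8
(row=0, col=1): c = -1.0267 + 0.0400i → escape time 8
(row=0, col=2): c = -0.8033 + 0.0400i → escape time 8
(row=0, col=3): c = -0.5800 + 0.0400i → escape time 8
(row=1, col=0): c = -1.2500 + -0.3050i → escape time 8
(row=1, col=1): c = -1.0267 + -0.3050i → escape time 8
(row=1, col=2): c = -0.8033 + -0.3050i → escape time 8
(row=1, col=3): c = -0.5800 + -0.3050i → escape time 8
(row=2, col=0): c = -1.2500 + -0.6500i → escape time 3
(row=2, col=1): c = -1.0267 + -0.6500i → escape time 4
(row=2, col=2): c = -0.8033 + -0.6500i → escape time 5
(row=2, col=3): c = -0.5800 + -0.6500i → escape time 8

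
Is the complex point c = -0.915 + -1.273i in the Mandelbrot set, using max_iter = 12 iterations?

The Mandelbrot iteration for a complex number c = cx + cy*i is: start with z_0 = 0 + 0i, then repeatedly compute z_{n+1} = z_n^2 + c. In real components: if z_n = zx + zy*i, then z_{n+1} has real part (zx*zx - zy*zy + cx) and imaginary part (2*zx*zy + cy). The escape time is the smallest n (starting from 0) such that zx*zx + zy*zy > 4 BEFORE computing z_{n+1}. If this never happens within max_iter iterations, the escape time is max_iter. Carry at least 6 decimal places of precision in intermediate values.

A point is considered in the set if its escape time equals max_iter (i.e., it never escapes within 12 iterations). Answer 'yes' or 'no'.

z_0 = 0 + 0i, c = -0.9150 + -1.2730i
Iter 1: z = -0.9150 + -1.2730i, |z|^2 = 2.4578
Iter 2: z = -1.6983 + 1.0566i, |z|^2 = 4.0006
Escaped at iteration 2

Answer: no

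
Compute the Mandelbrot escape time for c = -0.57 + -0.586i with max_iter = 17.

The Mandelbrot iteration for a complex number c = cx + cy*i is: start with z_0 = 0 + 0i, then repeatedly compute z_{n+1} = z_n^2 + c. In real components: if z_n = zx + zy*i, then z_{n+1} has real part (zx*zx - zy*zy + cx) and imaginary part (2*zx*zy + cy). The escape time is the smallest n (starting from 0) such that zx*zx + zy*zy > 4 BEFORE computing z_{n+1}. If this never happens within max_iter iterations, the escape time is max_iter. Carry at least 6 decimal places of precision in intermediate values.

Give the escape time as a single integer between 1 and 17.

z_0 = 0 + 0i, c = -0.5700 + -0.5860i
Iter 1: z = -0.5700 + -0.5860i, |z|^2 = 0.6683
Iter 2: z = -0.5885 + 0.0820i, |z|^2 = 0.3531
Iter 3: z = -0.2304 + -0.6826i, |z|^2 = 0.5190
Iter 4: z = -0.9828 + -0.2715i, |z|^2 = 1.0396
Iter 5: z = 0.3222 + -0.0524i, |z|^2 = 0.1066
Iter 6: z = -0.4689 + -0.6198i, |z|^2 = 0.6040
Iter 7: z = -0.7342 + -0.0048i, |z|^2 = 0.5391
Iter 8: z = -0.0310 + -0.5790i, |z|^2 = 0.3362
Iter 9: z = -0.9043 + -0.5502i, |z|^2 = 1.1204
Iter 10: z = -0.0549 + 0.4090i, |z|^2 = 0.1703
Iter 11: z = -0.7343 + -0.6309i, |z|^2 = 0.9372
Iter 12: z = -0.4289 + 0.3405i, |z|^2 = 0.2999
Iter 13: z = -0.5020 + -0.8781i, |z|^2 = 1.0230
Iter 14: z = -1.0890 + 0.2956i, |z|^2 = 1.2733
Iter 15: z = 0.5285 + -1.2299i, |z|^2 = 1.7919
Iter 16: z = -1.8032 + -1.8860i, |z|^2 = 6.8085
Escaped at iteration 16

Answer: 16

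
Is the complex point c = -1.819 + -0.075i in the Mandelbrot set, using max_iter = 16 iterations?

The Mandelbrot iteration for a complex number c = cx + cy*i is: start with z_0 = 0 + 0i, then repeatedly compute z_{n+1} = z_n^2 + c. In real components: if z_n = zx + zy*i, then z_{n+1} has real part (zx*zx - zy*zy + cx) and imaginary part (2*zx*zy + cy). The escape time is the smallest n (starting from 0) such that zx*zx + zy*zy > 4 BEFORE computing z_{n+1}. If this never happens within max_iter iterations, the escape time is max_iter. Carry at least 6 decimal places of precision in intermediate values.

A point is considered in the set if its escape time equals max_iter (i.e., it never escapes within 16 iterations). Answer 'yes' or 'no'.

Answer: no

Derivation:
z_0 = 0 + 0i, c = -1.8190 + -0.0750i
Iter 1: z = -1.8190 + -0.0750i, |z|^2 = 3.3144
Iter 2: z = 1.4841 + 0.1978i, |z|^2 = 2.2418
Iter 3: z = 0.3445 + 0.5123i, |z|^2 = 0.3811
Iter 4: z = -1.9627 + 0.2780i, |z|^2 = 3.9296
Iter 5: z = 1.9561 + -1.1662i, |z|^2 = 5.1861
Escaped at iteration 5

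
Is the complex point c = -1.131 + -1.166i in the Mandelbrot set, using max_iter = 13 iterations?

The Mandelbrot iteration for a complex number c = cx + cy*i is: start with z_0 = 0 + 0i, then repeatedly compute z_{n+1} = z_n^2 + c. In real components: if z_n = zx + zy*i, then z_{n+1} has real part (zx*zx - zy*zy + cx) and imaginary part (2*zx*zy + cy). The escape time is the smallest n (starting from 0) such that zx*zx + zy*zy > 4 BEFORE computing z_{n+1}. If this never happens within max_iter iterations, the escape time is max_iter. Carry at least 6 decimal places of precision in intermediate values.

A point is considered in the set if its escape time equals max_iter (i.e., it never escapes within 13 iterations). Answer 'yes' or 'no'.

z_0 = 0 + 0i, c = -1.1310 + -1.1660i
Iter 1: z = -1.1310 + -1.1660i, |z|^2 = 2.6387
Iter 2: z = -1.2114 + 1.4715i, |z|^2 = 3.6328
Iter 3: z = -1.8288 + -4.7311i, |z|^2 = 25.7280
Escaped at iteration 3

Answer: no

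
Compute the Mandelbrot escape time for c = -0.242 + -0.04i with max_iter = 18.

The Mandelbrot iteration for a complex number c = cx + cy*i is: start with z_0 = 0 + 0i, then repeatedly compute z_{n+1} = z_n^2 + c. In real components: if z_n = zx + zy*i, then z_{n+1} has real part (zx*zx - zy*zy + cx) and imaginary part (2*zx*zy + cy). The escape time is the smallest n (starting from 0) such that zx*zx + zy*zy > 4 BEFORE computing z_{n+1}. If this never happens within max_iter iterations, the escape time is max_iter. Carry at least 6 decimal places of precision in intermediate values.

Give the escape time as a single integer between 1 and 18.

Answer: 18

Derivation:
z_0 = 0 + 0i, c = -0.2420 + -0.0400i
Iter 1: z = -0.2420 + -0.0400i, |z|^2 = 0.0602
Iter 2: z = -0.1850 + -0.0206i, |z|^2 = 0.0347
Iter 3: z = -0.2082 + -0.0324i, |z|^2 = 0.0444
Iter 4: z = -0.1997 + -0.0265i, |z|^2 = 0.0406
Iter 5: z = -0.2028 + -0.0294i, |z|^2 = 0.0420
Iter 6: z = -0.2017 + -0.0281i, |z|^2 = 0.0415
Iter 7: z = -0.2021 + -0.0287i, |z|^2 = 0.0417
Iter 8: z = -0.2020 + -0.0284i, |z|^2 = 0.0416
Iter 9: z = -0.2020 + -0.0285i, |z|^2 = 0.0416
Iter 10: z = -0.2020 + -0.0285i, |z|^2 = 0.0416
Iter 11: z = -0.2020 + -0.0285i, |z|^2 = 0.0416
Iter 12: z = -0.2020 + -0.0285i, |z|^2 = 0.0416
Iter 13: z = -0.2020 + -0.0285i, |z|^2 = 0.0416
Iter 14: z = -0.2020 + -0.0285i, |z|^2 = 0.0416
Iter 15: z = -0.2020 + -0.0285i, |z|^2 = 0.0416
Iter 16: z = -0.2020 + -0.0285i, |z|^2 = 0.0416
Iter 17: z = -0.2020 + -0.0285i, |z|^2 = 0.0416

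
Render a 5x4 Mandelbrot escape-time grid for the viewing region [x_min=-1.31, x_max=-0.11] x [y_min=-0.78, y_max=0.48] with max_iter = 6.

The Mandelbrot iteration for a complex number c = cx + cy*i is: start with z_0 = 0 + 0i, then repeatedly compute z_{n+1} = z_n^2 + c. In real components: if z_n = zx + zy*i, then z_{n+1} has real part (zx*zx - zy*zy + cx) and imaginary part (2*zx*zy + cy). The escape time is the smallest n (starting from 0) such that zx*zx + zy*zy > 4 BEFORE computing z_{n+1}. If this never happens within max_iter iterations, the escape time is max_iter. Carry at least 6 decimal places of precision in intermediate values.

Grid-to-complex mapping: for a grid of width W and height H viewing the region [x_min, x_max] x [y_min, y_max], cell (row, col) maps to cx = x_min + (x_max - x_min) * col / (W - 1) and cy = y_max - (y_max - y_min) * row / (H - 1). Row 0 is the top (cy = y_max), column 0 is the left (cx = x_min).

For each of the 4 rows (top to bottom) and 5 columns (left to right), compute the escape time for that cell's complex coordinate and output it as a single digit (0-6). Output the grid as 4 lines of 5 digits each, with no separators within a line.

Answer: 45666
66666
66666
33466

Derivation:
(row=0, col=0): c = -1.3100 + 0.4800i → escape time 4
(row=0, col=1): c = -1.0100 + 0.4800i → escape time 5
(row=0, col=2): c = -0.7100 + 0.4800i → escape time 6
(row=0, col=3): c = -0.4100 + 0.4800i → escape time 6
(row=0, col=4): c = -0.1100 + 0.4800i → escape time 6
(row=1, col=0): c = -1.3100 + 0.0600i → escape time 6
(row=1, col=1): c = -1.0100 + 0.0600i → escape time 6
(row=1, col=2): c = -0.7100 + 0.0600i → escape time 6
(row=1, col=3): c = -0.4100 + 0.0600i → escape time 6
(row=1, col=4): c = -0.1100 + 0.0600i → escape time 6
(row=2, col=0): c = -1.3100 + -0.3600i → escape time 6
(row=2, col=1): c = -1.0100 + -0.3600i → escape time 6
(row=2, col=2): c = -0.7100 + -0.3600i → escape time 6
(row=2, col=3): c = -0.4100 + -0.3600i → escape time 6
(row=2, col=4): c = -0.1100 + -0.3600i → escape time 6
(row=3, col=0): c = -1.3100 + -0.7800i → escape time 3
(row=3, col=1): c = -1.0100 + -0.7800i → escape time 3
(row=3, col=2): c = -0.7100 + -0.7800i → escape time 4
(row=3, col=3): c = -0.4100 + -0.7800i → escape time 6
(row=3, col=4): c = -0.1100 + -0.7800i → escape time 6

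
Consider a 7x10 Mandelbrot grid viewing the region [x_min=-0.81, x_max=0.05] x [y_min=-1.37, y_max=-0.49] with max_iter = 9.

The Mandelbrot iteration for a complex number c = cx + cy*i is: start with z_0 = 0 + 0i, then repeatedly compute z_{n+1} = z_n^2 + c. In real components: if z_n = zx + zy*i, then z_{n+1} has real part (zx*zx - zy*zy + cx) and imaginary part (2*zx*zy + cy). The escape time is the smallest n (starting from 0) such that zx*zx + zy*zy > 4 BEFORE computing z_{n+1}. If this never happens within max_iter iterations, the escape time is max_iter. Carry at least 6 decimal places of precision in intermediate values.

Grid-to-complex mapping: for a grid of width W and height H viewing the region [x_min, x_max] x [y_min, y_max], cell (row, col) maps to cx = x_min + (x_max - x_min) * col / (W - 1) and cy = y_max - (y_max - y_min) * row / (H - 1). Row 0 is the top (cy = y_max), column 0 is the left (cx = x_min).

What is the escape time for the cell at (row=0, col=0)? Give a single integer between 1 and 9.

Answer: 6

Derivation:
z_0 = 0 + 0i, c = -0.8100 + -0.4900i
Iter 1: z = -0.8100 + -0.4900i, |z|^2 = 0.8962
Iter 2: z = -0.3940 + 0.3038i, |z|^2 = 0.2475
Iter 3: z = -0.7471 + -0.7294i, |z|^2 = 1.0901
Iter 4: z = -0.7839 + 0.5998i, |z|^2 = 0.9743
Iter 5: z = -0.5552 + -1.4304i, |z|^2 = 2.3543
Iter 6: z = -2.5477 + 1.0984i, |z|^2 = 7.6974
Escaped at iteration 6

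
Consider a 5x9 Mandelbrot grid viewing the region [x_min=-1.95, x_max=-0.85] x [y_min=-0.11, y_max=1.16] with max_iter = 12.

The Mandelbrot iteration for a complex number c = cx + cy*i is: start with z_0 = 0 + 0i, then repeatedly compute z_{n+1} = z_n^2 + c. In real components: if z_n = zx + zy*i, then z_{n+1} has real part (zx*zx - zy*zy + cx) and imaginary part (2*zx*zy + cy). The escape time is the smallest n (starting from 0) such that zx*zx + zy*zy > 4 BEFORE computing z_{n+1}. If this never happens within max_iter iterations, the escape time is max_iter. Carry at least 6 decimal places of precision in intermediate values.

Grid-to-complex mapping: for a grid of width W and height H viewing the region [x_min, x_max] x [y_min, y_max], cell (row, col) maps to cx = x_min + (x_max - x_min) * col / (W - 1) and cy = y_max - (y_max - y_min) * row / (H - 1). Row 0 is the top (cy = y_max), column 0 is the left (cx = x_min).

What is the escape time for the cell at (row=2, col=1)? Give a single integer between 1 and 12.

Answer: 2

Derivation:
z_0 = 0 + 0i, c = -1.6750 + 0.8425i
Iter 1: z = -1.6750 + 0.8425i, |z|^2 = 3.5154
Iter 2: z = 0.4208 + -1.9799i, |z|^2 = 4.0970
Escaped at iteration 2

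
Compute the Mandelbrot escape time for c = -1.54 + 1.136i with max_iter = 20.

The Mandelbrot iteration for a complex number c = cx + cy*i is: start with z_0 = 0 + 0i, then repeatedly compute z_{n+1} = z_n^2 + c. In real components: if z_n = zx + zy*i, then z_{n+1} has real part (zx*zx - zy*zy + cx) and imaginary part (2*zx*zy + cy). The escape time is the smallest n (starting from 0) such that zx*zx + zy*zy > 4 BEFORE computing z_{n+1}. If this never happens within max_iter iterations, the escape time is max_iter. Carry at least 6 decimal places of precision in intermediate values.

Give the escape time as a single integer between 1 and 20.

Answer: 2

Derivation:
z_0 = 0 + 0i, c = -1.5400 + 1.1360i
Iter 1: z = -1.5400 + 1.1360i, |z|^2 = 3.6621
Iter 2: z = -0.4589 + -2.3629i, |z|^2 = 5.7938
Escaped at iteration 2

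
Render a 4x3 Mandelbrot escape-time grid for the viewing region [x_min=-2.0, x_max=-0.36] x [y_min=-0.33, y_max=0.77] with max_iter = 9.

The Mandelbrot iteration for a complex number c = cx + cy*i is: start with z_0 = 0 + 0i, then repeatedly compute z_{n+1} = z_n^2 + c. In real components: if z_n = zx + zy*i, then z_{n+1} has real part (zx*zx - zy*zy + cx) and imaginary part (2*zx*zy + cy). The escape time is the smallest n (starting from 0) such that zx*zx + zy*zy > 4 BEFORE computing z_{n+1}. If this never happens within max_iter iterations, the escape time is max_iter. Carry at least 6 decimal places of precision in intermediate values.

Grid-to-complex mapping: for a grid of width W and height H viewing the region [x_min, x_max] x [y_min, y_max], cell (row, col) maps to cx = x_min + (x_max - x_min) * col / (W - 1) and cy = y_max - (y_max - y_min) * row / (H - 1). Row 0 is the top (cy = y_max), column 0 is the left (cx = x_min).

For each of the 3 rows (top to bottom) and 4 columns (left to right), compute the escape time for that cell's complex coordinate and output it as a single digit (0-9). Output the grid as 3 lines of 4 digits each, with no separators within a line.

(row=0, col=0): c = -2.0000 + 0.7700i → escape time 1
(row=0, col=1): c = -1.4533 + 0.7700i → escape time 3
(row=0, col=2): c = -0.9067 + 0.7700i → escape time 4
(row=0, col=3): c = -0.3600 + 0.7700i → escape time 7
(row=1, col=0): c = -2.0000 + 0.2200i → escape time 1
(row=1, col=1): c = -1.4533 + 0.2200i → escape time 5
(row=1, col=2): c = -0.9067 + 0.2200i → escape time 9
(row=1, col=3): c = -0.3600 + 0.2200i → escape time 9
(row=2, col=0): c = -2.0000 + -0.3300i → escape time 1
(row=2, col=1): c = -1.4533 + -0.3300i → escape time 5
(row=2, col=2): c = -0.9067 + -0.3300i → escape time 9
(row=2, col=3): c = -0.3600 + -0.3300i → escape time 9

Answer: 1347
1599
1599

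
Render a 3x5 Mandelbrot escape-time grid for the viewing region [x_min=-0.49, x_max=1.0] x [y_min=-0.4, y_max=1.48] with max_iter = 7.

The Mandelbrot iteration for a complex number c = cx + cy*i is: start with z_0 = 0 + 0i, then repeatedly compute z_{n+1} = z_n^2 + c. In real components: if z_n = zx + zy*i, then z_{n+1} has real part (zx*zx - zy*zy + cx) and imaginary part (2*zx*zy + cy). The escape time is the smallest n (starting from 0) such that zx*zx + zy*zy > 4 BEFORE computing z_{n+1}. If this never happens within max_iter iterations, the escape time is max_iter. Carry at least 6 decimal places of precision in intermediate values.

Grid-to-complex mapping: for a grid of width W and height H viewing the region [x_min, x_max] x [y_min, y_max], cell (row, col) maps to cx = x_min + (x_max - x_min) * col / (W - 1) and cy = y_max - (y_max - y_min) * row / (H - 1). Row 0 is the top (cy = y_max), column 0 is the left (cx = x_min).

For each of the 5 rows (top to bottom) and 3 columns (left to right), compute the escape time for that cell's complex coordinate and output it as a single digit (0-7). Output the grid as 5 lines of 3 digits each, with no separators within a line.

Answer: 222
442
772
772
772

Derivation:
(row=0, col=0): c = -0.4900 + 1.4800i → escape time 2
(row=0, col=1): c = 0.2550 + 1.4800i → escape time 2
(row=0, col=2): c = 1.0000 + 1.4800i → escape time 2
(row=1, col=0): c = -0.4900 + 1.0100i → escape time 4
(row=1, col=1): c = 0.2550 + 1.0100i → escape time 4
(row=1, col=2): c = 1.0000 + 1.0100i → escape time 2
(row=2, col=0): c = -0.4900 + 0.5400i → escape time 7
(row=2, col=1): c = 0.2550 + 0.5400i → escape time 7
(row=2, col=2): c = 1.0000 + 0.5400i → escape time 2
(row=3, col=0): c = -0.4900 + 0.0700i → escape time 7
(row=3, col=1): c = 0.2550 + 0.0700i → escape time 7
(row=3, col=2): c = 1.0000 + 0.0700i → escape time 2
(row=4, col=0): c = -0.4900 + -0.4000i → escape time 7
(row=4, col=1): c = 0.2550 + -0.4000i → escape time 7
(row=4, col=2): c = 1.0000 + -0.4000i → escape time 2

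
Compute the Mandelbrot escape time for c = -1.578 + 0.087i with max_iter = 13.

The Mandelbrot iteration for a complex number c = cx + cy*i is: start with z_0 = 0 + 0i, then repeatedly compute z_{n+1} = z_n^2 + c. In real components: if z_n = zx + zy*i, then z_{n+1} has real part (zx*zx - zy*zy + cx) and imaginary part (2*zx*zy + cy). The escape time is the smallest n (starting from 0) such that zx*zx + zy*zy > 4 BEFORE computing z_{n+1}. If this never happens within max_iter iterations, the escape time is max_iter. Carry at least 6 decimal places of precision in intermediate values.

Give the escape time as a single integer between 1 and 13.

z_0 = 0 + 0i, c = -1.5780 + 0.0870i
Iter 1: z = -1.5780 + 0.0870i, |z|^2 = 2.4977
Iter 2: z = 0.9045 + -0.1876i, |z|^2 = 0.8533
Iter 3: z = -0.7950 + -0.2523i, |z|^2 = 0.6957
Iter 4: z = -1.0096 + 0.4882i, |z|^2 = 1.2576
Iter 5: z = -0.7971 + -0.8988i, |z|^2 = 1.4432
Iter 6: z = -1.7505 + 1.5198i, |z|^2 = 5.3740
Escaped at iteration 6

Answer: 6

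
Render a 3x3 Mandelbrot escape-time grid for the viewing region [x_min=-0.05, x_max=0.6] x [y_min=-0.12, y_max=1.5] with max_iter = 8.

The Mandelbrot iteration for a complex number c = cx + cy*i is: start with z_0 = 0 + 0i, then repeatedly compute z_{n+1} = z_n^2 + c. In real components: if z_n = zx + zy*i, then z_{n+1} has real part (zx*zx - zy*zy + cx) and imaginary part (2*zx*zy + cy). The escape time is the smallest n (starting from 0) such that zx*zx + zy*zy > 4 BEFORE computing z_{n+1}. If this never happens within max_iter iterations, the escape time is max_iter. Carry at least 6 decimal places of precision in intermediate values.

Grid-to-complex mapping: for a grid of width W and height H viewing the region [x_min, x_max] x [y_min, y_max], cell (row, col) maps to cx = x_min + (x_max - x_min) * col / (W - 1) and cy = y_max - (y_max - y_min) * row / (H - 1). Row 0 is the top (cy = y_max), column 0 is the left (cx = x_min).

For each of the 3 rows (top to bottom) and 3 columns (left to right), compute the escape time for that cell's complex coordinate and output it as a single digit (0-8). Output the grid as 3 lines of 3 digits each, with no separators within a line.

Answer: 222
863
884

Derivation:
(row=0, col=0): c = -0.0500 + 1.5000i → escape time 2
(row=0, col=1): c = 0.2750 + 1.5000i → escape time 2
(row=0, col=2): c = 0.6000 + 1.5000i → escape time 2
(row=1, col=0): c = -0.0500 + 0.6900i → escape time 8
(row=1, col=1): c = 0.2750 + 0.6900i → escape time 6
(row=1, col=2): c = 0.6000 + 0.6900i → escape time 3
(row=2, col=0): c = -0.0500 + -0.1200i → escape time 8
(row=2, col=1): c = 0.2750 + -0.1200i → escape time 8
(row=2, col=2): c = 0.6000 + -0.1200i → escape time 4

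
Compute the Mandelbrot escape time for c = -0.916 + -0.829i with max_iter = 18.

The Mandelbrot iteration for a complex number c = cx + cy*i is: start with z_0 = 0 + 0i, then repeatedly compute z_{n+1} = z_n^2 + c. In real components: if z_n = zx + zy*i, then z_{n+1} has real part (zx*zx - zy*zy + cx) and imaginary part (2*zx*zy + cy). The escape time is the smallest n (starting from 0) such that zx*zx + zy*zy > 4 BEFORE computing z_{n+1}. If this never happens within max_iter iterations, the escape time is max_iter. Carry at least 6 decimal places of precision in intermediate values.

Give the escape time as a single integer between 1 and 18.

Answer: 3

Derivation:
z_0 = 0 + 0i, c = -0.9160 + -0.8290i
Iter 1: z = -0.9160 + -0.8290i, |z|^2 = 1.5263
Iter 2: z = -0.7642 + 0.6897i, |z|^2 = 1.0597
Iter 3: z = -0.8077 + -1.8832i, |z|^2 = 4.1987
Escaped at iteration 3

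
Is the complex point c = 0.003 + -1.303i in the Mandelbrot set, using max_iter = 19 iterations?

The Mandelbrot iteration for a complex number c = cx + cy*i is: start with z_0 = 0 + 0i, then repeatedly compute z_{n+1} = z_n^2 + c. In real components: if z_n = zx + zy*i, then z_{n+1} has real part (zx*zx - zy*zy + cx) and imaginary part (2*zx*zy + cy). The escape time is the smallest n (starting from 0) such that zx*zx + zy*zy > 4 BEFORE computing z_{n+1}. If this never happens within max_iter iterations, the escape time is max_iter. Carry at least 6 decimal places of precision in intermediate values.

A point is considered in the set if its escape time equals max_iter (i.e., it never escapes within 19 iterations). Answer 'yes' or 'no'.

z_0 = 0 + 0i, c = 0.0030 + -1.3030i
Iter 1: z = 0.0030 + -1.3030i, |z|^2 = 1.6978
Iter 2: z = -1.6948 + -1.3108i, |z|^2 = 4.5906
Escaped at iteration 2

Answer: no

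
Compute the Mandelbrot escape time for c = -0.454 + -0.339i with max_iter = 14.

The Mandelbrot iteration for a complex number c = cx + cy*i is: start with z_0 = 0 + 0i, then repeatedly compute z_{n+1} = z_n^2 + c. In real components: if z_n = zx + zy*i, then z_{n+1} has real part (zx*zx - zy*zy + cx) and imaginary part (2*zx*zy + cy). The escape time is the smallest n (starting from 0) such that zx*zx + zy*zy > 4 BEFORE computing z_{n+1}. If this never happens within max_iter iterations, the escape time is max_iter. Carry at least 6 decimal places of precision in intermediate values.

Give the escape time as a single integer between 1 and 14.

Answer: 14

Derivation:
z_0 = 0 + 0i, c = -0.4540 + -0.3390i
Iter 1: z = -0.4540 + -0.3390i, |z|^2 = 0.3210
Iter 2: z = -0.3628 + -0.0312i, |z|^2 = 0.1326
Iter 3: z = -0.3233 + -0.3164i, |z|^2 = 0.2046
Iter 4: z = -0.4495 + -0.1344i, |z|^2 = 0.2201
Iter 5: z = -0.2700 + -0.2182i, |z|^2 = 0.1205
Iter 6: z = -0.4287 + -0.2212i, |z|^2 = 0.2327
Iter 7: z = -0.3191 + -0.1493i, |z|^2 = 0.1242
Iter 8: z = -0.3744 + -0.2437i, |z|^2 = 0.1996
Iter 9: z = -0.3732 + -0.1565i, |z|^2 = 0.1637
Iter 10: z = -0.3392 + -0.2222i, |z|^2 = 0.1645
Iter 11: z = -0.3883 + -0.1882i, |z|^2 = 0.1862
Iter 12: z = -0.3387 + -0.1928i, |z|^2 = 0.1519
Iter 13: z = -0.3765 + -0.2084i, |z|^2 = 0.1852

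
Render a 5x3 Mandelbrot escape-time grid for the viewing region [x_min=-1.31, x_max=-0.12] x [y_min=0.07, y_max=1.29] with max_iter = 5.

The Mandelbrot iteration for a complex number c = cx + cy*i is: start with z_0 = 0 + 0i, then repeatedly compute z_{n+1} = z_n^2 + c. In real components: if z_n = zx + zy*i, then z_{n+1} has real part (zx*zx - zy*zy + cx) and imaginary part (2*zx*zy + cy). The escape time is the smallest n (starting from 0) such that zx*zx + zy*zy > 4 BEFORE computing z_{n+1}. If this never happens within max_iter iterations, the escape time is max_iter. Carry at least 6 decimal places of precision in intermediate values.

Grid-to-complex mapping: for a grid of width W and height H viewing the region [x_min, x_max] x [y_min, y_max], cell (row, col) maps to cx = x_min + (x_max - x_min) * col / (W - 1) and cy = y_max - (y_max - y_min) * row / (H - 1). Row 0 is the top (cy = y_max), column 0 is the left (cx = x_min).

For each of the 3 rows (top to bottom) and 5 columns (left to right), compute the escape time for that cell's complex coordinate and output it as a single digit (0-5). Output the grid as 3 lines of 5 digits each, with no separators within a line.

Answer: 22332
34555
55555

Derivation:
(row=0, col=0): c = -1.3100 + 1.2900i → escape time 2
(row=0, col=1): c = -1.0125 + 1.2900i → escape time 2
(row=0, col=2): c = -0.7150 + 1.2900i → escape time 3
(row=0, col=3): c = -0.4175 + 1.2900i → escape time 3
(row=0, col=4): c = -0.1200 + 1.2900i → escape time 2
(row=1, col=0): c = -1.3100 + 0.6800i → escape time 3
(row=1, col=1): c = -1.0125 + 0.6800i → escape time 4
(row=1, col=2): c = -0.7150 + 0.6800i → escape time 5
(row=1, col=3): c = -0.4175 + 0.6800i → escape time 5
(row=1, col=4): c = -0.1200 + 0.6800i → escape time 5
(row=2, col=0): c = -1.3100 + 0.0700i → escape time 5
(row=2, col=1): c = -1.0125 + 0.0700i → escape time 5
(row=2, col=2): c = -0.7150 + 0.0700i → escape time 5
(row=2, col=3): c = -0.4175 + 0.0700i → escape time 5
(row=2, col=4): c = -0.1200 + 0.0700i → escape time 5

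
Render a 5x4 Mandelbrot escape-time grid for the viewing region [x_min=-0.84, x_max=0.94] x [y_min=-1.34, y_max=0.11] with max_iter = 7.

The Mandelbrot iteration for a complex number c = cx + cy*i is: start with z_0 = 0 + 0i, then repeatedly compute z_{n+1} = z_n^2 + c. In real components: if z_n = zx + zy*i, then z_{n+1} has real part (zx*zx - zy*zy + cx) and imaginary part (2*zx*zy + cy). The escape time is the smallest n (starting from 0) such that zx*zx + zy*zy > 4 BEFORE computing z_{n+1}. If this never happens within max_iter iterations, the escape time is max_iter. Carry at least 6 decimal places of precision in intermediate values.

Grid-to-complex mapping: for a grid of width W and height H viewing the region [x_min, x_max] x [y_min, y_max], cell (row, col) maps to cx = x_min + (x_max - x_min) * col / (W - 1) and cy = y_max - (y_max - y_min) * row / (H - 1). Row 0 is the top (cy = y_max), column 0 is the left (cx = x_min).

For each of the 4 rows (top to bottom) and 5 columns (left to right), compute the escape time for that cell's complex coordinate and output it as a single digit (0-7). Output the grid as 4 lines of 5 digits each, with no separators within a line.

(row=0, col=0): c = -0.8400 + 0.1100i → escape time 7
(row=0, col=1): c = -0.3950 + 0.1100i → escape time 7
(row=0, col=2): c = 0.0500 + 0.1100i → escape time 7
(row=0, col=3): c = 0.4950 + 0.1100i → escape time 5
(row=0, col=4): c = 0.9400 + 0.1100i → escape time 3
(row=1, col=0): c = -0.8400 + -0.3733i → escape time 7
(row=1, col=1): c = -0.3950 + -0.3733i → escape time 7
(row=1, col=2): c = 0.0500 + -0.3733i → escape time 7
(row=1, col=3): c = 0.4950 + -0.3733i → escape time 6
(row=1, col=4): c = 0.9400 + -0.3733i → escape time 3
(row=2, col=0): c = -0.8400 + -0.8567i → escape time 4
(row=2, col=1): c = -0.3950 + -0.8567i → escape time 5
(row=2, col=2): c = 0.0500 + -0.8567i → escape time 7
(row=2, col=3): c = 0.4950 + -0.8567i → escape time 3
(row=2, col=4): c = 0.9400 + -0.8567i → escape time 2
(row=3, col=0): c = -0.8400 + -1.3400i → escape time 2
(row=3, col=1): c = -0.3950 + -1.3400i → escape time 2
(row=3, col=2): c = 0.0500 + -1.3400i → escape time 2
(row=3, col=3): c = 0.4950 + -1.3400i → escape time 2
(row=3, col=4): c = 0.9400 + -1.3400i → escape time 2

Answer: 77753
77763
45732
22222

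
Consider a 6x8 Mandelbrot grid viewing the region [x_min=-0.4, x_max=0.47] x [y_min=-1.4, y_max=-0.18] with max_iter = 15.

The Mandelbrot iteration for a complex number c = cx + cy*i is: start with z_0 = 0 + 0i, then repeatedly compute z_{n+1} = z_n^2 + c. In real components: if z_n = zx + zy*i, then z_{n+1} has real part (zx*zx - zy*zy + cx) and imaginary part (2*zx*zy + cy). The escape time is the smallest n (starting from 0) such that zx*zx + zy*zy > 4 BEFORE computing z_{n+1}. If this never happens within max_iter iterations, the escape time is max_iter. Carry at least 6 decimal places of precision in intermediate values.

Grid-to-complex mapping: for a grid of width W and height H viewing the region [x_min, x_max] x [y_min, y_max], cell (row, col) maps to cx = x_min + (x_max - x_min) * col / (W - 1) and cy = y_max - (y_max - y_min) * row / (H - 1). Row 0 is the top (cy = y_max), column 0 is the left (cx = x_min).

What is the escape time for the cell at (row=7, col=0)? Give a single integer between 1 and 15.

z_0 = 0 + 0i, c = -0.4000 + -1.4000i
Iter 1: z = -0.4000 + -1.4000i, |z|^2 = 2.1200
Iter 2: z = -2.2000 + -0.2800i, |z|^2 = 4.9184
Escaped at iteration 2

Answer: 2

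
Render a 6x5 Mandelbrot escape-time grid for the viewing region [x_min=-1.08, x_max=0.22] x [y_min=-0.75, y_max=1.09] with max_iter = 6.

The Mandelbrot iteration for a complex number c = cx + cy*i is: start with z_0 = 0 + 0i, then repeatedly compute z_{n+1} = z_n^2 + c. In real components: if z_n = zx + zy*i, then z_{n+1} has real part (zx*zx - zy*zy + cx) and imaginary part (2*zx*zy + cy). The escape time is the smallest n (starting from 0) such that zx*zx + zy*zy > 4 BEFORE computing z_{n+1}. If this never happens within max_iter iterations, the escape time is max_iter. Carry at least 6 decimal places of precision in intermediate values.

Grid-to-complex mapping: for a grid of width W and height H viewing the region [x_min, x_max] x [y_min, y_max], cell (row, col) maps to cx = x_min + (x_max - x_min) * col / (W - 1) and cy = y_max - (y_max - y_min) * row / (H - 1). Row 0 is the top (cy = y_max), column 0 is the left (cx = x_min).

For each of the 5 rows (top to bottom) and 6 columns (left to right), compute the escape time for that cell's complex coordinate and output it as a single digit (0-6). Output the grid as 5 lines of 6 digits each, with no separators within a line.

Answer: 333553
456666
666666
666666
346666

Derivation:
(row=0, col=0): c = -1.0800 + 1.0900i → escape time 3
(row=0, col=1): c = -0.8200 + 1.0900i → escape time 3
(row=0, col=2): c = -0.5600 + 1.0900i → escape time 3
(row=0, col=3): c = -0.3000 + 1.0900i → escape time 5
(row=0, col=4): c = -0.0400 + 1.0900i → escape time 5
(row=0, col=5): c = 0.2200 + 1.0900i → escape time 3
(row=1, col=0): c = -1.0800 + 0.6300i → escape time 4
(row=1, col=1): c = -0.8200 + 0.6300i → escape time 5
(row=1, col=2): c = -0.5600 + 0.6300i → escape time 6
(row=1, col=3): c = -0.3000 + 0.6300i → escape time 6
(row=1, col=4): c = -0.0400 + 0.6300i → escape time 6
(row=1, col=5): c = 0.2200 + 0.6300i → escape time 6
(row=2, col=0): c = -1.0800 + 0.1700i → escape time 6
(row=2, col=1): c = -0.8200 + 0.1700i → escape time 6
(row=2, col=2): c = -0.5600 + 0.1700i → escape time 6
(row=2, col=3): c = -0.3000 + 0.1700i → escape time 6
(row=2, col=4): c = -0.0400 + 0.1700i → escape time 6
(row=2, col=5): c = 0.2200 + 0.1700i → escape time 6
(row=3, col=0): c = -1.0800 + -0.2900i → escape time 6
(row=3, col=1): c = -0.8200 + -0.2900i → escape time 6
(row=3, col=2): c = -0.5600 + -0.2900i → escape time 6
(row=3, col=3): c = -0.3000 + -0.2900i → escape time 6
(row=3, col=4): c = -0.0400 + -0.2900i → escape time 6
(row=3, col=5): c = 0.2200 + -0.2900i → escape time 6
(row=4, col=0): c = -1.0800 + -0.7500i → escape time 3
(row=4, col=1): c = -0.8200 + -0.7500i → escape time 4
(row=4, col=2): c = -0.5600 + -0.7500i → escape time 6
(row=4, col=3): c = -0.3000 + -0.7500i → escape time 6
(row=4, col=4): c = -0.0400 + -0.7500i → escape time 6
(row=4, col=5): c = 0.2200 + -0.7500i → escape time 6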